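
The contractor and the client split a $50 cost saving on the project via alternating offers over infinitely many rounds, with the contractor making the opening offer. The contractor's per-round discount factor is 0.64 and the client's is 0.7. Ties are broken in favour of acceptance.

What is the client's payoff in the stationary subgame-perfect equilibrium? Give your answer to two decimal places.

When the contractor proposes, the client accepts any offer worth at least 0.7 times what the client would get by proposing next round; and vice versa.
This gives x = 50 − 0.7y and y = 50 − 0.64x, where x and y are each side's share when it proposes.
Hence (1 − 0.7·0.64)x = 50(1 − 0.7), i.e. 0.552·x = 15.
x ≈ 27.1739; the client's share is 50 − x ≈ 22.8261.

22.83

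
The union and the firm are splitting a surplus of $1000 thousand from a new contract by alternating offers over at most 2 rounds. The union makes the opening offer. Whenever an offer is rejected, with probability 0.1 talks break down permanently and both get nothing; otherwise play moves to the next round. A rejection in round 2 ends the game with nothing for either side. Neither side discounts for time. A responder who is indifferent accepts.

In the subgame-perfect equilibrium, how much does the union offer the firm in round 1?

900

Round 2 (the firm proposes): rejection yields 0 for the union; the firm offers 0 and keeps 1000.
Round 1 (the union proposes): rejecting gives the firm an expected 0.9 × 1000 = 900. The union offers 900 and keeps 1000 − 900 = 100.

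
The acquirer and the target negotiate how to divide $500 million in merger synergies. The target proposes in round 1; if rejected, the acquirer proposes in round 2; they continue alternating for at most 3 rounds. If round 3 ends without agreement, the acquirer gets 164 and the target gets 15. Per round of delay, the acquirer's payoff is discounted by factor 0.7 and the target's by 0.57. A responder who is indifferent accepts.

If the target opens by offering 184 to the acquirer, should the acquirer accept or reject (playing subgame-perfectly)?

Round 3 (the target proposes): the acquirer gets 164 if talks fail, so the target offers 164 and keeps 336.
Round 2 (the acquirer proposes): the target can get 336 next round, worth 0.57 × 336 = 191.52 now. The acquirer offers 191.52 and keeps 500 − 191.52 = 308.48.
So by rejecting in round 1, the acquirer gets 308.48 next round, worth 0.7 × 308.48 = 215.936 now.
Offer 184 < 215.936, so the acquirer rejects.

Reject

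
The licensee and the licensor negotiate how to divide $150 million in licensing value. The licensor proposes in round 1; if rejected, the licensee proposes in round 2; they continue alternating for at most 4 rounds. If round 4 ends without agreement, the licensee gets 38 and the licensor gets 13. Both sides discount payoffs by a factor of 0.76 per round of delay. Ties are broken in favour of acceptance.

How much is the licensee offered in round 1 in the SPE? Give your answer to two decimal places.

87.50

Round 4 (the licensee proposes): the licensor gets 13 if talks fail, so the licensee offers 13 and keeps 137.
Round 3 (the licensor proposes): the licensee can get 137 next round, worth 0.76 × 137 = 104.12 now, so the licensor offers 104.12, keeping 45.88.
Round 2 (the licensee proposes): the licensor can get 45.88 next round, worth 0.76 × 45.88 = 34.8688 now; the licensee offers that and keeps 115.1312.
Round 1 (the licensor proposes): the licensee can get 115.1312 next round, worth 0.76 × 115.1312 = 87.499712 now, so the licensor offers 87.499712, keeping 62.500288.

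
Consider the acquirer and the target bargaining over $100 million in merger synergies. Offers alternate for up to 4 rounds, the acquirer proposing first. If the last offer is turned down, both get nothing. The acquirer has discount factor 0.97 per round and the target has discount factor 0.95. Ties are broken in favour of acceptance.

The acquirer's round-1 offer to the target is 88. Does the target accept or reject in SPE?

Reject

Work out the target's continuation value if the offer is rejected.
Round 4 (the target proposes): rejection yields 0 for the acquirer; the target offers 0 and keeps 100.
Round 3 (the acquirer proposes): the target can get 100 next round, worth 0.95 × 100 = 95 now, so the acquirer offers 95, keeping 5.
Round 2 (the target proposes): the acquirer can get 5 next round, worth 0.97 × 5 = 4.85 now, so the target offers 4.85, keeping 95.15.
So by rejecting in round 1, the target gets 95.15 next round, worth 0.95 × 95.15 = 90.3925 now.
Offer 88 < 90.3925, so the target rejects.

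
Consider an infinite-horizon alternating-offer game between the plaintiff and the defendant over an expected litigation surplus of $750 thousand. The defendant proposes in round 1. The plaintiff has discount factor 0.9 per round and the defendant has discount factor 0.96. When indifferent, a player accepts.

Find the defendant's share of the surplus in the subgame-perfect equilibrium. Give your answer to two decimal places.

In a stationary SPE each proposer offers the other exactly their discounted continuation value.
If the defendant keeps x when proposing and the plaintiff keeps y when proposing, then x = 750 − 0.9y and y = 750 − 0.96x.
Solving: x = 750(1 − 0.9) / (1 − 0.96·0.9) = 75 / 0.136 ≈ 551.4706.
The plaintiff gets 750 − 551.4706 ≈ 198.5294.

551.47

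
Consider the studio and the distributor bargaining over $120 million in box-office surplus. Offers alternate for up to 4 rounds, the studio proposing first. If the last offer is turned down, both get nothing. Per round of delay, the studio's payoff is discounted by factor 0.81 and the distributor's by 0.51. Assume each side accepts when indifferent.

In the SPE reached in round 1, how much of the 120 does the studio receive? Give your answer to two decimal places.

Round 4 (the distributor proposes): the studio will accept anything ≥ 0, so the distributor offers 0 and keeps 120.
Round 3 (the studio proposes): the distributor can get 120 next round, worth 0.51 × 120 = 61.2 now, so the studio offers 61.2, keeping 58.8.
Round 2 (the distributor proposes): the studio can get 58.8 next round, worth 0.81 × 58.8 = 47.628 now, so the distributor offers 47.628, keeping 72.372.
Round 1 (the studio proposes): the distributor can get 72.372 next round, worth 0.51 × 72.372 = 36.90972 now, so the studio offers 36.90972, keeping 83.09028.

83.09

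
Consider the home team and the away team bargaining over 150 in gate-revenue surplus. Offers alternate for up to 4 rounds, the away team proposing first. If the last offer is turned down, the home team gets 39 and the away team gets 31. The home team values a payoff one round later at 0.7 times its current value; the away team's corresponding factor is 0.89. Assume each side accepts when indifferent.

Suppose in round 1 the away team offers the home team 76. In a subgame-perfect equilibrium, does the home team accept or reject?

Round 4 (the home team proposes): the away team gets 31 if talks fail, so the home team offers 31 and keeps 119.
Round 3 (the away team proposes): the home team can get 119 next round, worth 0.7 × 119 = 83.3 now; the away team offers that and keeps 66.7.
Round 2 (the home team proposes): the away team can get 66.7 next round, worth 0.89 × 66.7 = 59.363 now. The home team offers 59.363 and keeps 150 − 59.363 = 90.637.
So by rejecting in round 1, the home team gets 90.637 next round, worth 0.7 × 90.637 = 63.4459 now.
Offer 76 ≥ 63.4459, so the home team accepts.

Accept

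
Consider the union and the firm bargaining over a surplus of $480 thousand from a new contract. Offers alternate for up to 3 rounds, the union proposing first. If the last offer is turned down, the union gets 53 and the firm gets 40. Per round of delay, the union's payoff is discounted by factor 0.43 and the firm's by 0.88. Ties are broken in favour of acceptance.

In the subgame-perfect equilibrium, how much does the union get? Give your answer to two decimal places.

Round 3 (the union proposes): the firm gets 40 if talks fail, so the union offers 40 and keeps 440.
Round 2 (the firm proposes): the union can get 440 next round, worth 0.43 × 440 = 189.2 now, so the firm offers 189.2, keeping 290.8.
Round 1 (the union proposes): the firm can get 290.8 next round, worth 0.88 × 290.8 = 255.904 now; the union offers that and keeps 224.096.

224.10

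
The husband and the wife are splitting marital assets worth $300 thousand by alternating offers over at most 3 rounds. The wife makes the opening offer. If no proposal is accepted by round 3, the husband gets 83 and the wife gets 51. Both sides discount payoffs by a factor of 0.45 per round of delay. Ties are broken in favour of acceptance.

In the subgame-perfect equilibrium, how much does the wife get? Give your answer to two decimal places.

208.94

Round 3 (the wife proposes): the husband gets 83 if talks fail, so the wife offers 83 and keeps 217.
Round 2 (the husband proposes): the wife can get 217 next round, worth 0.45 × 217 = 97.65 now. The husband offers 97.65 and keeps 300 − 97.65 = 202.35.
Round 1 (the wife proposes): the husband can get 202.35 next round, worth 0.45 × 202.35 = 91.0575 now. The wife offers 91.0575 and keeps 300 − 91.0575 = 208.9425.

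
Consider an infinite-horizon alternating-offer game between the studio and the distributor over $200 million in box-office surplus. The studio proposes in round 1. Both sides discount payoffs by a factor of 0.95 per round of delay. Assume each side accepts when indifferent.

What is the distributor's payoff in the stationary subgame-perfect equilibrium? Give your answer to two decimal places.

97.44

When the studio proposes, the distributor accepts any offer worth at least 0.95 times what the distributor would get by proposing next round; and vice versa.
This gives x = 200 − 0.95y and y = 200 − 0.95x, where x and y are each side's share when it proposes.
Hence (1 − 0.95·0.95)x = 200(1 − 0.95), i.e. 0.0975·x = 10.
x ≈ 102.5641; the distributor's share is 200 − x ≈ 97.4359.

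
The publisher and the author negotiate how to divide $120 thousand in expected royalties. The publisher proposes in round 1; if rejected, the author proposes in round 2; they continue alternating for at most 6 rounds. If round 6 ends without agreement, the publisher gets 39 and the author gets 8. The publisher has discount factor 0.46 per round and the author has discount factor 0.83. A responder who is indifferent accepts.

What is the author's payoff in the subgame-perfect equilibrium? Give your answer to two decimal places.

By backward induction:
Round 6 (the author proposes): the publisher gets 39 if talks fail, so the author offers 39 and keeps 81.
Round 5 (the publisher proposes): the author can get 81 next round, worth 0.83 × 81 = 67.23 now; the publisher offers that and keeps 52.77.
Round 4 (the author proposes): the publisher can get 52.77 next round, worth 0.46 × 52.77 = 24.2742 now; the author offers that and keeps 95.7258.
Round 3 (the publisher proposes): the author can get 95.7258 next round, worth 0.83 × 95.7258 = 79.452414 now, so the publisher offers 79.452414, keeping 40.547586.
Round 2 (the author proposes): the publisher can get 40.547586 next round, worth 0.46 × 40.547586 = 18.65188956 now. The author offers 18.65188956 and keeps 120 − 18.65188956 = 101.34811044.
Round 1 (the publisher proposes): the author can get 101.34811044 next round, worth 0.83 × 101.34811044 = 84.1189316652 now. The publisher offers 84.1189316652 and keeps 120 − 84.1189316652 = 35.8810683348.

84.12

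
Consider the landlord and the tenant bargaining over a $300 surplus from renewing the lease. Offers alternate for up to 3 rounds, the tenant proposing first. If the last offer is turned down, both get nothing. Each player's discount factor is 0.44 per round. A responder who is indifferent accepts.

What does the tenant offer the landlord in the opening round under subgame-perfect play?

Round 3 (the tenant proposes): rejection yields 0 for the landlord; the tenant offers 0 and keeps 300.
Round 2 (the landlord proposes): the tenant can get 300 next round, worth 0.44 × 300 = 132 now. The landlord offers 132 and keeps 300 − 132 = 168.
Round 1 (the tenant proposes): the landlord can get 168 next round, worth 0.44 × 168 = 73.92 now; the tenant offers that and keeps 226.08.

73.92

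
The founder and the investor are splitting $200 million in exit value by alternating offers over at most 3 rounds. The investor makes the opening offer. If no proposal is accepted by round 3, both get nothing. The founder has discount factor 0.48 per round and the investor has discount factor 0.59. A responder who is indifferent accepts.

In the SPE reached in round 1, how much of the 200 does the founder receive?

Round 3 (the investor proposes): the founder will accept anything ≥ 0, so the investor offers 0 and keeps 200.
Round 2 (the founder proposes): the investor can get 200 next round, worth 0.59 × 200 = 118 now; the founder offers that and keeps 82.
Round 1 (the investor proposes): the founder can get 82 next round, worth 0.48 × 82 = 39.36 now; the investor offers that and keeps 160.64.

39.36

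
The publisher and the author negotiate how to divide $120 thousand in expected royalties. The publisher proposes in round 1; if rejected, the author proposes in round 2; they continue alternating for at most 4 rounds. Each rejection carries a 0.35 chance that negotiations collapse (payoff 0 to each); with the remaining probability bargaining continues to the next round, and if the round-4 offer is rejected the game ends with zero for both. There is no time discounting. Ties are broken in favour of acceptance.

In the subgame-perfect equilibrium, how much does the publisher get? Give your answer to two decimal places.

59.75

Round 4 (the author proposes): rejection yields 0 for the publisher; the author offers 0 and keeps 120.
Round 3 (the publisher proposes): rejecting gives the author an expected 0.65 × 120 = 78; the publisher offers that and keeps 42.
Round 2 (the author proposes): rejecting gives the publisher an expected 0.65 × 42 = 27.3. The author offers 27.3 and keeps 120 − 27.3 = 92.7.
Round 1 (the publisher proposes): rejecting gives the author an expected 0.65 × 92.7 = 60.255; the publisher offers that and keeps 59.745.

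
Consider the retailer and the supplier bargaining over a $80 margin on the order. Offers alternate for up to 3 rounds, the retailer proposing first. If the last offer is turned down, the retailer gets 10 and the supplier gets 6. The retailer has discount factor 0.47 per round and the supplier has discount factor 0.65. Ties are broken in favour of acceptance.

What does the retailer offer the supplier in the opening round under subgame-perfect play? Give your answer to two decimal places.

Round 3 (the retailer proposes): the supplier gets 6 if talks fail, so the retailer offers 6 and keeps 74.
Round 2 (the supplier proposes): the retailer can get 74 next round, worth 0.47 × 74 = 34.78 now; the supplier offers that and keeps 45.22.
Round 1 (the retailer proposes): the supplier can get 45.22 next round, worth 0.65 × 45.22 = 29.393 now; the retailer offers that and keeps 50.607.

29.39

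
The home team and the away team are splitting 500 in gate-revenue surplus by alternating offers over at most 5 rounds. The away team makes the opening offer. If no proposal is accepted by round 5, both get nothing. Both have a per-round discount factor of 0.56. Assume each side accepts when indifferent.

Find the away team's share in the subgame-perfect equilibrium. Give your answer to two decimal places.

338.16

Round 5 (the away team proposes): the home team will accept anything ≥ 0, so the away team offers 0 and keeps 500.
Round 4 (the home team proposes): the away team can get 500 next round, worth 0.56 × 500 = 280 now. The home team offers 280 and keeps 500 − 280 = 220.
Round 3 (the away team proposes): the home team can get 220 next round, worth 0.56 × 220 = 123.2 now; the away team offers that and keeps 376.8.
Round 2 (the home team proposes): the away team can get 376.8 next round, worth 0.56 × 376.8 = 211.008 now; the home team offers that and keeps 288.992.
Round 1 (the away team proposes): the home team can get 288.992 next round, worth 0.56 × 288.992 = 161.83552 now, so the away team offers 161.83552, keeping 338.16448.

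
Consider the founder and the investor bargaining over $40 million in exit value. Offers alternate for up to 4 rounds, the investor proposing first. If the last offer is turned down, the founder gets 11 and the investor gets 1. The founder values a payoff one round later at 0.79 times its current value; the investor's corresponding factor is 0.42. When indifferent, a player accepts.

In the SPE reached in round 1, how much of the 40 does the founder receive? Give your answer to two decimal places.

28.55

Round 4 (the founder proposes): the investor gets 1 if talks fail, so the founder offers 1 and keeps 39.
Round 3 (the investor proposes): the founder can get 39 next round, worth 0.79 × 39 = 30.81 now; the investor offers that and keeps 9.19.
Round 2 (the founder proposes): the investor can get 9.19 next round, worth 0.42 × 9.19 = 3.8598 now; the founder offers that and keeps 36.1402.
Round 1 (the investor proposes): the founder can get 36.1402 next round, worth 0.79 × 36.1402 = 28.550758 now. The investor offers 28.550758 and keeps 40 − 28.550758 = 11.449242.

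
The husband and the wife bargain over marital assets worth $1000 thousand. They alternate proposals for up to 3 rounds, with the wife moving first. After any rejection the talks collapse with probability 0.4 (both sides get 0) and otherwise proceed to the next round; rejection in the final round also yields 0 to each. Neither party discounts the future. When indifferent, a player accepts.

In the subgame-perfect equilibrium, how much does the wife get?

Round 3 (the wife proposes): rejection yields 0 for the husband; the wife offers 0 and keeps 1000.
Round 2 (the husband proposes): rejecting gives the wife an expected 0.6 × 1000 = 600; the husband offers that and keeps 400.
Round 1 (the wife proposes): rejecting gives the husband an expected 0.6 × 400 = 240, so the wife offers 240, keeping 760.

760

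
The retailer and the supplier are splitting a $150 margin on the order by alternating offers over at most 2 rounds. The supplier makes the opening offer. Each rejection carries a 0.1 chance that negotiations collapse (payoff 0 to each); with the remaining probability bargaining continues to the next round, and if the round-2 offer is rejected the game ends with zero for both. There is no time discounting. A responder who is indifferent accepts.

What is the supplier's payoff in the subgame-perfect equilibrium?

By backward induction:
Round 2 (the retailer proposes): the supplier will accept anything ≥ 0, so the retailer offers 0 and keeps 150.
Round 1 (the supplier proposes): rejecting gives the retailer an expected 0.9 × 150 = 135, so the supplier offers 135, keeping 15.

15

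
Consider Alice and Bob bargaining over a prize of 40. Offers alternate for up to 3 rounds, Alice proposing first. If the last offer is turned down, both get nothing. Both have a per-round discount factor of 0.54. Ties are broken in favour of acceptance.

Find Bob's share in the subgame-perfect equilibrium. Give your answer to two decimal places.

9.94

Round 3 (Alice proposes): rejection yields 0 for Bob; Alice offers 0 and keeps 40.
Round 2 (Bob proposes): Alice can get 40 next round, worth 0.54 × 40 = 21.6 now; Bob offers that and keeps 18.4.
Round 1 (Alice proposes): Bob can get 18.4 next round, worth 0.54 × 18.4 = 9.936 now; Alice offers that and keeps 30.064.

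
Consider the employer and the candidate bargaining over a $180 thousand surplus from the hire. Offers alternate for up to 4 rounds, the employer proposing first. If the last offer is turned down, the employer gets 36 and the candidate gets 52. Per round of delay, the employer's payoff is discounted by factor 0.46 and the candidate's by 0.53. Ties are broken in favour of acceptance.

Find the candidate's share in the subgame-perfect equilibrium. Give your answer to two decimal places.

70.12

Work backward from the last round.
Round 4 (the candidate proposes): the employer gets 36 if talks fail, so the candidate offers 36 and keeps 144.
Round 3 (the employer proposes): the candidate can get 144 next round, worth 0.53 × 144 = 76.32 now; the employer offers that and keeps 103.68.
Round 2 (the candidate proposes): the employer can get 103.68 next round, worth 0.46 × 103.68 = 47.6928 now; the candidate offers that and keeps 132.3072.
Round 1 (the employer proposes): the candidate can get 132.3072 next round, worth 0.53 × 132.3072 = 70.122816 now. The employer offers 70.122816 and keeps 180 − 70.122816 = 109.877184.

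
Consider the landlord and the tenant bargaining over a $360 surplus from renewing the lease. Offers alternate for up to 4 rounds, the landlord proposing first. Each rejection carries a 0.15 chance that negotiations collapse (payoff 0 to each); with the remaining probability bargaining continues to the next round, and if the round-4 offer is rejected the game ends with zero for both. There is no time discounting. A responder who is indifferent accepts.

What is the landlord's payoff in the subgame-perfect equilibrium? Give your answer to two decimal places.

93.02

Round 4 (the tenant proposes): rejection yields 0 for the landlord; the tenant offers 0 and keeps 360.
Round 3 (the landlord proposes): rejecting gives the tenant an expected 0.85 × 360 = 306; the landlord offers that and keeps 54.
Round 2 (the tenant proposes): rejecting gives the landlord an expected 0.85 × 54 = 45.9, so the tenant offers 45.9, keeping 314.1.
Round 1 (the landlord proposes): rejecting gives the tenant an expected 0.85 × 314.1 = 266.985; the landlord offers that and keeps 93.015.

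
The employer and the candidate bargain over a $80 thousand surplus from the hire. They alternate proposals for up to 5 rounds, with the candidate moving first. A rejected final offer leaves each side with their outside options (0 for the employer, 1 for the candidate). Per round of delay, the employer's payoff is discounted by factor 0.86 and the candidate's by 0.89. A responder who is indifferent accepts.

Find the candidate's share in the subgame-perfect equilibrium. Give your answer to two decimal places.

Round 5 (the candidate proposes): rejection yields 0 for the employer; the candidate offers 0 and keeps 80.
Round 4 (the employer proposes): the candidate can get 80 next round, worth 0.89 × 80 = 71.2 now; the employer offers that and keeps 8.8.
Round 3 (the candidate proposes): the employer can get 8.8 next round, worth 0.86 × 8.8 = 7.568 now, so the candidate offers 7.568, keeping 72.432.
Round 2 (the employer proposes): the candidate can get 72.432 next round, worth 0.89 × 72.432 = 64.46448 now. The employer offers 64.46448 and keeps 80 − 64.46448 = 15.53552.
Round 1 (the candidate proposes): the employer can get 15.53552 next round, worth 0.86 × 15.53552 = 13.3605472 now. The candidate offers 13.3605472 and keeps 80 − 13.3605472 = 66.6394528.

66.64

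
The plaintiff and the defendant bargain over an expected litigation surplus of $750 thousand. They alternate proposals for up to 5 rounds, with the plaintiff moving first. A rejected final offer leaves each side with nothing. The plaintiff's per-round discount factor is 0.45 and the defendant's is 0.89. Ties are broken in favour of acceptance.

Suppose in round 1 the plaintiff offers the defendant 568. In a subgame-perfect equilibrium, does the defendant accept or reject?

Accept

Round 5 (the plaintiff proposes): the defendant will accept anything ≥ 0, so the plaintiff offers 0 and keeps 750.
Round 4 (the defendant proposes): the plaintiff can get 750 next round, worth 0.45 × 750 = 337.5 now. The defendant offers 337.5 and keeps 750 − 337.5 = 412.5.
Round 3 (the plaintiff proposes): the defendant can get 412.5 next round, worth 0.89 × 412.5 = 367.125 now, so the plaintiff offers 367.125, keeping 382.875.
Round 2 (the defendant proposes): the plaintiff can get 382.875 next round, worth 0.45 × 382.875 = 172.29375 now; the defendant offers that and keeps 577.70625.
So by rejecting in round 1, the defendant gets 577.70625 next round, worth 0.89 × 577.70625 = 514.1585625 now.
Offer 568 ≥ 514.1585625, so the defendant accepts.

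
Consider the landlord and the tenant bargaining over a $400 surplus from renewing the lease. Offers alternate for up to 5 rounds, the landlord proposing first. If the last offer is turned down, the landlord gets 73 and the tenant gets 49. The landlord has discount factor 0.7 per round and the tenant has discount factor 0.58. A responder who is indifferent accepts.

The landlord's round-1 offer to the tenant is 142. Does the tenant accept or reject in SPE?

Accept

Work out the tenant's continuation value if the offer is rejected.
Round 5 (the landlord proposes): the tenant gets 49 if talks fail, so the landlord offers 49 and keeps 351.
Round 4 (the tenant proposes): the landlord can get 351 next round, worth 0.7 × 351 = 245.7 now; the tenant offers that and keeps 154.3.
Round 3 (the landlord proposes): the tenant can get 154.3 next round, worth 0.58 × 154.3 = 89.494 now, so the landlord offers 89.494, keeping 310.506.
Round 2 (the tenant proposes): the landlord can get 310.506 next round, worth 0.7 × 310.506 = 217.3542 now, so the tenant offers 217.3542, keeping 182.6458.
So by rejecting in round 1, the tenant gets 182.6458 next round, worth 0.58 × 182.6458 = 105.934564 now.
Offer 142 ≥ 105.934564, so the tenant accepts.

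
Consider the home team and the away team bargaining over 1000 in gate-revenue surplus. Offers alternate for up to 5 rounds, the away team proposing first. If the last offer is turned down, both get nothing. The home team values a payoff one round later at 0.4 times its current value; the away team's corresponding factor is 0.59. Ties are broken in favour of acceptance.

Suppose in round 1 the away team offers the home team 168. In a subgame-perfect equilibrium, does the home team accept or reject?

Round 5 (the away team proposes): the home team will accept anything ≥ 0, so the away team offers 0 and keeps 1000.
Round 4 (the home team proposes): the away team can get 1000 next round, worth 0.59 × 1000 = 590 now; the home team offers that and keeps 410.
Round 3 (the away team proposes): the home team can get 410 next round, worth 0.4 × 410 = 164 now, so the away team offers 164, keeping 836.
Round 2 (the home team proposes): the away team can get 836 next round, worth 0.59 × 836 = 493.24 now, so the home team offers 493.24, keeping 506.76.
So by rejecting in round 1, the home team gets 506.76 next round, worth 0.4 × 506.76 = 202.704 now.
Offer 168 < 202.704, so the home team rejects.

Reject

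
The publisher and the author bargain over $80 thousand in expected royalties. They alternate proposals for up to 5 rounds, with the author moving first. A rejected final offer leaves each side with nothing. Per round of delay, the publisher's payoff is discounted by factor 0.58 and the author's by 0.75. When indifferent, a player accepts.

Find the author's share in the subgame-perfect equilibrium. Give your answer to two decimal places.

Round 5 (the author proposes): the publisher will accept anything ≥ 0, so the author offers 0 and keeps 80.
Round 4 (the publisher proposes): the author can get 80 next round, worth 0.75 × 80 = 60 now; the publisher offers that and keeps 20.
Round 3 (the author proposes): the publisher can get 20 next round, worth 0.58 × 20 = 11.6 now, so the author offers 11.6, keeping 68.4.
Round 2 (the publisher proposes): the author can get 68.4 next round, worth 0.75 × 68.4 = 51.3 now; the publisher offers that and keeps 28.7.
Round 1 (the author proposes): the publisher can get 28.7 next round, worth 0.58 × 28.7 = 16.646 now; the author offers that and keeps 63.354.

63.35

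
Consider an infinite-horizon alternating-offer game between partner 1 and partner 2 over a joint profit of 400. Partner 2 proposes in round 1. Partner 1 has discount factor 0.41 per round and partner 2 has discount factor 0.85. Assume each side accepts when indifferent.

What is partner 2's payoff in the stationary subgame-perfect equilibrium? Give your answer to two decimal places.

When partner 2 proposes, partner 1 accepts any offer worth at least 0.41 times what partner 1 would get by proposing next round; and vice versa.
This gives x = 400 − 0.41y and y = 400 − 0.85x, where x and y are each side's share when it proposes.
Hence (1 − 0.41·0.85)x = 400(1 − 0.41), i.e. 0.6515·x = 236.
x ≈ 362.2410; partner 1's share is 400 − x ≈ 37.7590.

362.24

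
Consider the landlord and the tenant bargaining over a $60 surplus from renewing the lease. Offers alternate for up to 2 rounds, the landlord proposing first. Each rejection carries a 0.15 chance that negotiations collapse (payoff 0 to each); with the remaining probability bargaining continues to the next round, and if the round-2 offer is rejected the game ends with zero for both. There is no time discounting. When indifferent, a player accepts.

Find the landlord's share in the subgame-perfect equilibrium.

9

Round 2 (the tenant proposes): the landlord will accept anything ≥ 0, so the tenant offers 0 and keeps 60.
Round 1 (the landlord proposes): rejecting gives the tenant an expected 0.85 × 60 = 51; the landlord offers that and keeps 9.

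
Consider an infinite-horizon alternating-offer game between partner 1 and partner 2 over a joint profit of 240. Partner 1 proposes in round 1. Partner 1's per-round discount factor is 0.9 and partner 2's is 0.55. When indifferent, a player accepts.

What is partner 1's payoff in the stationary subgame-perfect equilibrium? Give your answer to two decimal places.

When partner 1 proposes, partner 2 accepts any offer worth at least 0.55 times what partner 2 would get by proposing next round; and vice versa.
This gives x = 240 − 0.55y and y = 240 − 0.9x, where x and y are each side's share when it proposes.
Hence (1 − 0.55·0.9)x = 240(1 − 0.55), i.e. 0.505·x = 108.
x ≈ 213.8614; partner 2's share is 240 − x ≈ 26.1386.

213.86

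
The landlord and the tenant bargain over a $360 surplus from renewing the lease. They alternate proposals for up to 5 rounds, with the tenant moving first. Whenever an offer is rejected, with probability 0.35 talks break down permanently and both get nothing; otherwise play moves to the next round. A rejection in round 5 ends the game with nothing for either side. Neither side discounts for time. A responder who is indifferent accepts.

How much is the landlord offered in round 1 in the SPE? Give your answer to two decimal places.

Round 5 (the tenant proposes): the landlord will accept anything ≥ 0, so the tenant offers 0 and keeps 360.
Round 4 (the landlord proposes): rejecting gives the tenant an expected 0.65 × 360 = 234, so the landlord offers 234, keeping 126.
Round 3 (the tenant proposes): rejecting gives the landlord an expected 0.65 × 126 = 81.9, so the tenant offers 81.9, keeping 278.1.
Round 2 (the landlord proposes): rejecting gives the tenant an expected 0.65 × 278.1 = 180.765; the landlord offers that and keeps 179.235.
Round 1 (the tenant proposes): rejecting gives the landlord an expected 0.65 × 179.235 = 116.50275; the tenant offers that and keeps 243.49725.

116.50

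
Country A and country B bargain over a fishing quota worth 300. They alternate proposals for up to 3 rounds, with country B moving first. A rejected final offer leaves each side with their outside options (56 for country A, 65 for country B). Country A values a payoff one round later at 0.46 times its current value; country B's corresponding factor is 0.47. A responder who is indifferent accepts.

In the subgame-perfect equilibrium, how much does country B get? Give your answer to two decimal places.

214.75

Work backward from the last round.
Round 3 (country B proposes): country A gets 56 if talks fail, so country B offers 56 and keeps 244.
Round 2 (country A proposes): country B can get 244 next round, worth 0.47 × 244 = 114.68 now, so country A offers 114.68, keeping 185.32.
Round 1 (country B proposes): country A can get 185.32 next round, worth 0.46 × 185.32 = 85.2472 now, so country B offers 85.2472, keeping 214.7528.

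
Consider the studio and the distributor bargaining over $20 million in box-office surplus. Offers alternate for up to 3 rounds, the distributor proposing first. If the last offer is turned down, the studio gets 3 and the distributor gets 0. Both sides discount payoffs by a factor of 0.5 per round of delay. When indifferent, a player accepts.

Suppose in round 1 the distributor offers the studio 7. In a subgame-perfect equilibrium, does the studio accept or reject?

Accept

Work out the studio's continuation value if the offer is rejected.
Round 3 (the distributor proposes): the studio gets 3 if talks fail, so the distributor offers 3 and keeps 17.
Round 2 (the studio proposes): the distributor can get 17 next round, worth 0.5 × 17 = 8.5 now; the studio offers that and keeps 11.5.
So by rejecting in round 1, the studio gets 11.5 next round, worth 0.5 × 11.5 = 5.75 now.
Offer 7 ≥ 5.75, so the studio accepts.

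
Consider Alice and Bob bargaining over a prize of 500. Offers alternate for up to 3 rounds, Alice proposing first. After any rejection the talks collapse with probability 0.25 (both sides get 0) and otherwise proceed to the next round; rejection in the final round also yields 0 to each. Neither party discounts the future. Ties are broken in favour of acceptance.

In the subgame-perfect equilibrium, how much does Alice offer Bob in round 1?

93.75

Round 3 (Alice proposes): Bob will accept anything ≥ 0, so Alice offers 0 and keeps 500.
Round 2 (Bob proposes): rejecting gives Alice an expected 0.75 × 500 = 375; Bob offers that and keeps 125.
Round 1 (Alice proposes): rejecting gives Bob an expected 0.75 × 125 = 93.75, so Alice offers 93.75, keeping 406.25.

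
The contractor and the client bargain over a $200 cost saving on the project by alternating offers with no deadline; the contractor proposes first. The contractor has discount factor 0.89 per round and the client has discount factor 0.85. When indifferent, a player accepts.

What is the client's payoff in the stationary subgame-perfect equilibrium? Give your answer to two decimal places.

When the contractor proposes, the client accepts any offer worth at least 0.85 times what the client would get by proposing next round; and vice versa.
This gives x = 200 − 0.85y and y = 200 − 0.89x, where x and y are each side's share when it proposes.
Hence (1 − 0.85·0.89)x = 200(1 − 0.85), i.e. 0.2435·x = 30.
x ≈ 123.2033; the client's share is 200 − x ≈ 76.7967.

76.80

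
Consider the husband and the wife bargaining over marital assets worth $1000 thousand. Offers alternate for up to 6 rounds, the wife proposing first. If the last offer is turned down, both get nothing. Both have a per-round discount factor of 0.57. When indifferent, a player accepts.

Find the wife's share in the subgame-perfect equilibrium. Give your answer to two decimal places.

615.10

By backward induction:
Round 6 (the husband proposes): rejection yields 0 for the wife; the husband offers 0 and keeps 1000.
Round 5 (the wife proposes): the husband can get 1000 next round, worth 0.57 × 1000 = 570 now. The wife offers 570 and keeps 1000 − 570 = 430.
Round 4 (the husband proposes): the wife can get 430 next round, worth 0.57 × 430 = 245.1 now. The husband offers 245.1 and keeps 1000 − 245.1 = 754.9.
Round 3 (the wife proposes): the husband can get 754.9 next round, worth 0.57 × 754.9 = 430.293 now. The wife offers 430.293 and keeps 1000 − 430.293 = 569.707.
Round 2 (the husband proposes): the wife can get 569.707 next round, worth 0.57 × 569.707 = 324.73299 now. The husband offers 324.73299 and keeps 1000 − 324.73299 = 675.26701.
Round 1 (the wife proposes): the husband can get 675.26701 next round, worth 0.57 × 675.26701 = 384.9021957 now; the wife offers that and keeps 615.0978043.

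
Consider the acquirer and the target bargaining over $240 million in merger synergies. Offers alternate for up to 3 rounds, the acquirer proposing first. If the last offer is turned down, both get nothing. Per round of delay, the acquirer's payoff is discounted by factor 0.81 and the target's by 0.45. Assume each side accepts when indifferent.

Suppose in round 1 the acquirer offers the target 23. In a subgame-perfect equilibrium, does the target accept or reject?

Round 3 (the acquirer proposes): rejection yields 0 for the target; the acquirer offers 0 and keeps 240.
Round 2 (the target proposes): the acquirer can get 240 next round, worth 0.81 × 240 = 194.4 now; the target offers that and keeps 45.6.
So by rejecting in round 1, the target gets 45.6 next round, worth 0.45 × 45.6 = 20.52 now.
Offer 23 ≥ 20.52, so the target accepts.

Accept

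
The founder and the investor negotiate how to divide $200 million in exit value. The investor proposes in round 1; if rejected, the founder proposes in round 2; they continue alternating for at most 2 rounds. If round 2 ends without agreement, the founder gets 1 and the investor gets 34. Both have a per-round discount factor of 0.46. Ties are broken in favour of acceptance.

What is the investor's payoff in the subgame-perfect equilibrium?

Work backward from the last round.
Round 2 (the founder proposes): the investor gets 34 if talks fail, so the founder offers 34 and keeps 166.
Round 1 (the investor proposes): the founder can get 166 next round, worth 0.46 × 166 = 76.36 now, so the investor offers 76.36, keeping 123.64.

123.64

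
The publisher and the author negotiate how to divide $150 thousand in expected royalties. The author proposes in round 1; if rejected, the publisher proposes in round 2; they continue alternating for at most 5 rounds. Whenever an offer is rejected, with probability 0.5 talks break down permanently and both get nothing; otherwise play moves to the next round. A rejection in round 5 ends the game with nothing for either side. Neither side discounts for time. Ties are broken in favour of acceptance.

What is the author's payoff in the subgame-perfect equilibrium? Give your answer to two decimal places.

Round 5 (the author proposes): rejection yields 0 for the publisher; the author offers 0 and keeps 150.
Round 4 (the publisher proposes): rejecting gives the author an expected 0.5 × 150 = 75. The publisher offers 75 and keeps 150 − 75 = 75.
Round 3 (the author proposes): rejecting gives the publisher an expected 0.5 × 75 = 37.5, so the author offers 37.5, keeping 112.5.
Round 2 (the publisher proposes): rejecting gives the author an expected 0.5 × 112.5 = 56.25. The publisher offers 56.25 and keeps 150 − 56.25 = 93.75.
Round 1 (the author proposes): rejecting gives the publisher an expected 0.5 × 93.75 = 46.875. The author offers 46.875 and keeps 150 − 46.875 = 103.125.

103.13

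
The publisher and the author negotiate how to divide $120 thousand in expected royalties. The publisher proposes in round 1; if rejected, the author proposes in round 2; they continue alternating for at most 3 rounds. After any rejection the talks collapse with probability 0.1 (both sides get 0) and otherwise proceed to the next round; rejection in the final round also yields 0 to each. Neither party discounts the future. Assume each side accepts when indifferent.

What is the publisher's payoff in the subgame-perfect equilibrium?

By backward induction:
Round 3 (the publisher proposes): the author will accept anything ≥ 0, so the publisher offers 0 and keeps 120.
Round 2 (the author proposes): rejecting gives the publisher an expected 0.9 × 120 = 108; the author offers that and keeps 12.
Round 1 (the publisher proposes): rejecting gives the author an expected 0.9 × 12 = 10.8, so the publisher offers 10.8, keeping 109.2.

109.2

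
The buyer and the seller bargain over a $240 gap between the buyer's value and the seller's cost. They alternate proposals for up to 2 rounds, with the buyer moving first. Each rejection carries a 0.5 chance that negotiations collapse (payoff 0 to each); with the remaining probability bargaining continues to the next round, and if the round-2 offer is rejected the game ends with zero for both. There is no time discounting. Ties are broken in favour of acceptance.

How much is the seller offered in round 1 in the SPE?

Round 2 (the seller proposes): rejection yields 0 for the buyer; the seller offers 0 and keeps 240.
Round 1 (the buyer proposes): rejecting gives the seller an expected 0.5 × 240 = 120; the buyer offers that and keeps 120.

120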